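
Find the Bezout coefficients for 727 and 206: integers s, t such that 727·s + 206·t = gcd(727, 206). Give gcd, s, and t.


Euclidean algorithm on (727, 206) — divide until remainder is 0:
  727 = 3 · 206 + 109
  206 = 1 · 109 + 97
  109 = 1 · 97 + 12
  97 = 8 · 12 + 1
  12 = 12 · 1 + 0
gcd(727, 206) = 1.
Track Bezout coefficients alongside the remainders: start with r₀ = 727 = a·1 + b·0 (s = 1, t = 0) and r₁ = 206 = a·0 + b·1 (s = 0, t = 1); each new remainder r_{k+1} = r_{k-1} − q_k·r_k inherits s_{k+1} = s_{k-1} − q_k·s_k, t_{k+1} = t_{k-1} − q_k·t_k, so r_k = a·s_k + b·t_k at every step:
  q = 3: r = 109, s = 1 − 3·0 = 1, t = 0 − 3·1 = -3  (check: 727·1 + 206·(-3) = 109)
  q = 1: r = 97, s = 0 − 1·1 = -1, t = 1 − 1·(-3) = 4  (check: 727·(-1) + 206·4 = 97)
  q = 1: r = 12, s = 1 − 1·(-1) = 2, t = -3 − 1·4 = -7  (check: 727·2 + 206·(-7) = 12)
  q = 8: r = 1, s = -1 − 8·2 = -17, t = 4 − 8·(-7) = 60  (check: 727·(-17) + 206·60 = 1)
The row with r = 1 (the gcd) gives the Bezout coefficients s = -17, t = 60.
Result: 727 · (-17) + 206 · (60) = 1.

gcd(727, 206) = 1; s = -17, t = 60 (check: 727·(-17) + 206·60 = 1).


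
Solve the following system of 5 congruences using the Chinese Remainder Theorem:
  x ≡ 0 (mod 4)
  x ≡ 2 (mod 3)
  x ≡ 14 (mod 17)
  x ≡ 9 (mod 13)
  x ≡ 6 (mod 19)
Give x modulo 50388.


Product of moduli M = 4 · 3 · 17 · 13 · 19 = 50388.
Merge one congruence at a time:
  Start: x ≡ 0 (mod 4).
  Combine with x ≡ 2 (mod 3); new modulus lcm = 12.
    Write x = 0 + 4·t and substitute into x ≡ 2 (mod 3): 4·t ≡ 2 − 0 = 2 (mod 3).
    Reduce coefficients mod 3: 1·t ≡ 2 (mod 3).
    So t ≡ 2 (mod 3).
    Then x = 0 + 4·2 = 8, valid modulo lcm(4, 3) = 12: x ≡ 8 (mod 12).
  Combine with x ≡ 14 (mod 17); new modulus lcm = 204.
    Write x = 8 + 12·t and substitute into x ≡ 14 (mod 17): 12·t ≡ 14 − 8 = 6 (mod 17).
    The inverse of 12 mod 17 is 10 (since 12·10 = 120 = 7·17 + 1), so t ≡ 10·6 = 60 ≡ 9 (mod 17).
    Then x = 8 + 12·9 = 116, valid modulo lcm(12, 17) = 204: x ≡ 116 (mod 204).
  Combine with x ≡ 9 (mod 13); new modulus lcm = 2652.
    Write x = 116 + 204·t and substitute into x ≡ 9 (mod 13): 204·t ≡ 9 − 116 = -107 (mod 13).
    Reduce coefficients mod 13: 9·t ≡ 10 (mod 13).
    The inverse of 9 mod 13 is 3 (since 9·3 = 27 = 2·13 + 1), so t ≡ 3·10 = 30 ≡ 4 (mod 13).
    Then x = 116 + 204·4 = 932, valid modulo lcm(204, 13) = 2652: x ≡ 932 (mod 2652).
  Combine with x ≡ 6 (mod 19); new modulus lcm = 50388.
    Write x = 932 + 2652·t and substitute into x ≡ 6 (mod 19): 2652·t ≡ 6 − 932 = -926 (mod 19).
    Reduce coefficients mod 19: 11·t ≡ 5 (mod 19).
    The inverse of 11 mod 19 is 7 (since 11·7 = 77 = 4·19 + 1), so t ≡ 7·5 = 35 ≡ 16 (mod 19).
    Then x = 932 + 2652·16 = 43364, valid modulo lcm(2652, 19) = 50388: x ≡ 43364 (mod 50388).
Verify against each original: 43364 mod 4 = 0, 43364 mod 3 = 2, 43364 mod 17 = 14, 43364 mod 13 = 9, 43364 mod 19 = 6.

x ≡ 43364 (mod 50388).


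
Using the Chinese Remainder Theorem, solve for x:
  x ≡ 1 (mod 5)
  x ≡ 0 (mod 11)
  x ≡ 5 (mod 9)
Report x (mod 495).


Moduli 5, 11, 9 are pairwise coprime; by CRT there is a unique solution modulo M = 5 · 11 · 9 = 495.
Solve pairwise, accumulating the modulus:
  Start with x ≡ 1 (mod 5).
  Combine with x ≡ 0 (mod 11): since gcd(5, 11) = 1, we get a unique residue mod 55.
    Write x = 1 + 5·t and substitute into x ≡ 0 (mod 11): 5·t ≡ 0 − 1 = -1 (mod 11).
    Reduce coefficients mod 11: 5·t ≡ 10 (mod 11).
    The inverse of 5 mod 11 is 9 (since 5·9 = 45 = 4·11 + 1), so t ≡ 9·10 = 90 ≡ 2 (mod 11).
    Then x = 1 + 5·2 = 11, valid modulo lcm(5, 11) = 55: x ≡ 11 (mod 55).
  Combine with x ≡ 5 (mod 9): since gcd(55, 9) = 1, we get a unique residue mod 495.
    Write x = 11 + 55·t and substitute into x ≡ 5 (mod 9): 55·t ≡ 5 − 11 = -6 (mod 9).
    Reduce coefficients mod 9: 1·t ≡ 3 (mod 9).
    So t ≡ 3 (mod 9).
    Then x = 11 + 55·3 = 176, valid modulo lcm(55, 9) = 495: x ≡ 176 (mod 495).
Verify: 176 mod 5 = 1 ✓, 176 mod 11 = 0 ✓, 176 mod 9 = 5 ✓.

x ≡ 176 (mod 495).


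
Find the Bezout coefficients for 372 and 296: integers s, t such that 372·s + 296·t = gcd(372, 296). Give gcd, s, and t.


Euclidean algorithm on (372, 296) — divide until remainder is 0:
  372 = 1 · 296 + 76
  296 = 3 · 76 + 68
  76 = 1 · 68 + 8
  68 = 8 · 8 + 4
  8 = 2 · 4 + 0
gcd(372, 296) = 4.
Track Bezout coefficients alongside the remainders: start with r₀ = 372 = a·1 + b·0 (s = 1, t = 0) and r₁ = 296 = a·0 + b·1 (s = 0, t = 1); each new remainder r_{k+1} = r_{k-1} − q_k·r_k inherits s_{k+1} = s_{k-1} − q_k·s_k, t_{k+1} = t_{k-1} − q_k·t_k, so r_k = a·s_k + b·t_k at every step:
  q = 1: r = 76, s = 1 − 1·0 = 1, t = 0 − 1·1 = -1  (check: 372·1 + 296·(-1) = 76)
  q = 3: r = 68, s = 0 − 3·1 = -3, t = 1 − 3·(-1) = 4  (check: 372·(-3) + 296·4 = 68)
  q = 1: r = 8, s = 1 − 1·(-3) = 4, t = -1 − 1·4 = -5  (check: 372·4 + 296·(-5) = 8)
  q = 8: r = 4, s = -3 − 8·4 = -35, t = 4 − 8·(-5) = 44  (check: 372·(-35) + 296·44 = 4)
The row with r = 4 (the gcd) gives the Bezout coefficients s = -35, t = 44.
Result: 372 · (-35) + 296 · (44) = 4.

gcd(372, 296) = 4; s = -35, t = 44 (check: 372·(-35) + 296·44 = 4).


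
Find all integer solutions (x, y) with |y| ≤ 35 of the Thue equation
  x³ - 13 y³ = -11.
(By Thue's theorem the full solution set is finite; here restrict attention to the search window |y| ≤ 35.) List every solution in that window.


The equation is x³ - 13y³ = -11. For fixed y, x³ = 13·y³ − 11, so a solution requires the RHS to be a perfect cube.
Strategy: iterate y from -35 to 35, compute RHS = 13·y³ − 11, and check whether it is a (positive or negative) perfect cube.
Check small values of y:
  y = 0: RHS = -11 is not a perfect cube.
  y = 1: RHS = 2 is not a perfect cube.
  y = -1: RHS = -24 is not a perfect cube.
  y = 2: RHS = 93 is not a perfect cube.
  y = -2: RHS = -115 is not a perfect cube.
  y = 3: RHS = 340 is not a perfect cube.
  y = -3: RHS = -362 is not a perfect cube.
Continuing the search up to |y| = 35 finds no solutions either.
No (x, y) in the scanned range satisfies the equation.

No integer solutions with |y| ≤ 35.


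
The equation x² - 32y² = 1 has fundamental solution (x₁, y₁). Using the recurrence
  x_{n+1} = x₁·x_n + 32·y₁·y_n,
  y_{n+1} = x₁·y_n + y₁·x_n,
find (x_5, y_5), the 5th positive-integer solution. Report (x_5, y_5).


Step 1: Find the fundamental solution (x₁, y₁) of x² - 32y² = 1.
  Expand √32 as a continued fraction. a₀ = ⌊√32⌋ = 5; iterate m_{k+1} = d_k·a_k − m_k, d_{k+1} = (32 − m_{k+1}²)/d_k, a_{k+1} = ⌊(a₀ + m_{k+1})/d_{k+1}⌋ (starting m₀ = 0, d₀ = 1), with convergents p_k = a_k·p_{k-1} + p_{k-2}, q_k = a_k·q_{k-1} + q_{k-2} (p₋₁ = 1, q₋₁ = 0):
  k = 0: a₀ = 5; p₀/q₀ = 5/1; p₀² − 32·q₀² = 25 − 32 = -7.
  k = 1: m = 5, d = 7, a = ⌊(5 + 5)/7⌋ = 1; p/q = (1·5 + 1)/(1·1 + 0) = 6/1; p² − 32·q² = 36 − 32 = 4.
  k = 2: m = 2, d = 4, a = ⌊(5 + 2)/4⌋ = 1; p/q = (1·6 + 5)/(1·1 + 1) = 11/2; p² − 32·q² = 121 − 128 = -7.
  k = 3: m = 2, d = 7, a = ⌊(5 + 2)/7⌋ = 1; p/q = (1·11 + 6)/(1·2 + 1) = 17/3; p² − 32·q² = 289 − 288 = 1.
  The first convergent with p² − 32·q² = 1 gives the fundamental solution (x₁, y₁) = (17, 3).
Step 2: Apply the recurrence (x_{n+1}, y_{n+1}) = (x₁x_n + 32y₁y_n, x₁y_n + y₁x_n) repeatedly.
  From (x_1, y_1) = (17, 3): x_2 = 17·17 + 32·3·3 = 577; y_2 = 17·3 + 3·17 = 102.
  From (x_2, y_2) = (577, 102): x_3 = 17·577 + 32·3·102 = 19601; y_3 = 17·102 + 3·577 = 3465.
  From (x_3, y_3) = (19601, 3465): x_4 = 17·19601 + 32·3·3465 = 665857; y_4 = 17·3465 + 3·19601 = 117708.
  From (x_4, y_4) = (665857, 117708): x_5 = 17·665857 + 32·3·117708 = 22619537; y_5 = 17·117708 + 3·665857 = 3998607.
Step 3: Verify x_5² - 32·y_5² = 511643454094369 - 511643454094368 = 1 (should be 1). ✓

(x_1, y_1) = (17, 3); (x_5, y_5) = (22619537, 3998607).


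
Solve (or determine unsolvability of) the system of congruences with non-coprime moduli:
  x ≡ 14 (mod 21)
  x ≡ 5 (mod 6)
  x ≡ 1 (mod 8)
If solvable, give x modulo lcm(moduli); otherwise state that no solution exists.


Moduli 21, 6, 8 are not pairwise coprime, so CRT works modulo lcm(m_i) when all pairwise compatibility conditions hold.
Pairwise compatibility: gcd(m_i, m_j) must divide a_i - a_j for every pair.
Merge one congruence at a time:
  Start: x ≡ 14 (mod 21).
  Combine with x ≡ 5 (mod 6): gcd(21, 6) = 3; 5 - 14 = -9, which IS divisible by 3, so compatible.
    Write x = 14 + 21·t and substitute into x ≡ 5 (mod 6): 21·t ≡ 5 − 14 = -9 (mod 6).
    Divide the congruence (and modulus) by g = 3: 7·t ≡ -3 (mod 2).
    Reduce coefficients mod 2: 1·t ≡ 1 (mod 2).
    So t ≡ 1 (mod 2).
    Then x = 14 + 21·1 = 35, valid modulo lcm(21, 6) = 42: x ≡ 35 (mod 42).
  Combine with x ≡ 1 (mod 8): gcd(42, 8) = 2; 1 - 35 = -34, which IS divisible by 2, so compatible.
    Write x = 35 + 42·t and substitute into x ≡ 1 (mod 8): 42·t ≡ 1 − 35 = -34 (mod 8).
    Divide the congruence (and modulus) by g = 2: 21·t ≡ -17 (mod 4).
    Reduce coefficients mod 4: 1·t ≡ 3 (mod 4).
    So t ≡ 3 (mod 4).
    Then x = 35 + 42·3 = 161, valid modulo lcm(42, 8) = 168: x ≡ 161 (mod 168).
Verify: 161 mod 21 = 14, 161 mod 6 = 5, 161 mod 8 = 1.

x ≡ 161 (mod 168).


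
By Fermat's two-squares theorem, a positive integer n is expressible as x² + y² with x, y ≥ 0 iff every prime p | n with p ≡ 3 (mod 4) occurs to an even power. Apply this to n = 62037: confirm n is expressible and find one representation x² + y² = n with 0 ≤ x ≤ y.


Step 1: Factor n = 62037 = 3^2 · 61 · 113.
Step 2: Check the mod-4 condition on each prime factor: 3 ≡ 3 (mod 4), exponent 2 (must be even); 61 ≡ 1 (mod 4), exponent 1; 113 ≡ 1 (mod 4), exponent 1.
All primes ≡ 3 (mod 4) appear to even exponent (or don't appear), so by the two-squares theorem n IS expressible as a sum of two squares.
Step 3: Build a representation. Group n = k² · m with k = 3 and m = 61 · 113 = 6893 (a product of primes ≡ 1 (mod 4)); a representation of m scales to one of n via (k·x)² + (k·y)² = k²(x² + y²). Each prime p ≡ 1 (mod 4) is itself a sum of two squares; find a² by testing p − a² for a perfect square:
  61: 61 − 1² = 60, 61 − 2² = 57, 61 − 3² = 52, 61 − 4² = 45, 61 − 5² = 36 = 6² ⇒ 61 = 5² + 6².
  113: 113 − 1² = 112, 113 − 2² = 109, 113 − 3² = 104, 113 − 4² = 97, 113 − 5² = 88, 113 − 6² = 77, 113 − 7² = 64 = 8² ⇒ 113 = 7² + 8².
  Combine using the Brahmagupta–Fibonacci identity (a² + b²)(c² + d²) = (ac − bd)² + (ad + bc)² = (ac + bd)² + (ad − bc)²:
  61 · 113 = 6893: from (5² + 6²)(7² + 8²), take (5·7 − 6·8, 5·8 + 6·7) = (35 − 48, 40 + 42) = (-13, 82); dropping signs (only squares matter) gives (13, 82); check 13² + 82² = 169 + 6724 = 6893 ✓.
  Scale by k = 3: (3·13, 3·82) = (39, 246).
Step 4: Order so x ≤ y and verify: 39² + 246² = 1521 + 60516 = 62037 = n. ✓

n = 62037 = 39² + 246² (one valid representation with x ≤ y).


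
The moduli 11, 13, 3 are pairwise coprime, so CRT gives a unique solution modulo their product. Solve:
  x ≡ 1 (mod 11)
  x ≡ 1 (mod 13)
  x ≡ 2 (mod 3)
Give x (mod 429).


Moduli 11, 13, 3 are pairwise coprime; by CRT there is a unique solution modulo M = 11 · 13 · 3 = 429.
Solve pairwise, accumulating the modulus:
  Start with x ≡ 1 (mod 11).
  Combine with x ≡ 1 (mod 13): since gcd(11, 13) = 1, we get a unique residue mod 143.
    Write x = 1 + 11·t and substitute into x ≡ 1 (mod 13): 11·t ≡ 1 − 1 = 0 (mod 13).
    The inverse of 11 mod 13 is 6 (since 11·6 = 66 = 5·13 + 1), so t ≡ 6·0 = 0 ≡ 0 (mod 13).
    Then x = 1 + 11·0 = 1, valid modulo lcm(11, 13) = 143: x ≡ 1 (mod 143).
  Combine with x ≡ 2 (mod 3): since gcd(143, 3) = 1, we get a unique residue mod 429.
    Write x = 1 + 143·t and substitute into x ≡ 2 (mod 3): 143·t ≡ 2 − 1 = 1 (mod 3).
    Reduce coefficients mod 3: 2·t ≡ 1 (mod 3).
    The inverse of 2 mod 3 is 2 (since 2·2 = 4 = 1·3 + 1), so t ≡ 2·1 = 2 ≡ 2 (mod 3).
    Then x = 1 + 143·2 = 287, valid modulo lcm(143, 3) = 429: x ≡ 287 (mod 429).
Verify: 287 mod 11 = 1 ✓, 287 mod 13 = 1 ✓, 287 mod 3 = 2 ✓.

x ≡ 287 (mod 429).


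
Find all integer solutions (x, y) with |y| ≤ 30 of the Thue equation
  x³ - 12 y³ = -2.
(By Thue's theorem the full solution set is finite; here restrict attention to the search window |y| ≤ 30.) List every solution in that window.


The equation is x³ - 12y³ = -2. For fixed y, x³ = 12·y³ − 2, so a solution requires the RHS to be a perfect cube.
Strategy: iterate y from -30 to 30, compute RHS = 12·y³ − 2, and check whether it is a (positive or negative) perfect cube.
Check small values of y:
  y = 0: RHS = -2 is not a perfect cube.
  y = 1: RHS = 10 is not a perfect cube.
  y = -1: RHS = -14 is not a perfect cube.
  y = 2: RHS = 94 is not a perfect cube.
  y = -2: RHS = -98 is not a perfect cube.
  y = 3: RHS = 322 is not a perfect cube.
  y = -3: RHS = -326 is not a perfect cube.
Continuing the search up to |y| = 30 finds no solutions either.
No (x, y) in the scanned range satisfies the equation.

No integer solutions with |y| ≤ 30.


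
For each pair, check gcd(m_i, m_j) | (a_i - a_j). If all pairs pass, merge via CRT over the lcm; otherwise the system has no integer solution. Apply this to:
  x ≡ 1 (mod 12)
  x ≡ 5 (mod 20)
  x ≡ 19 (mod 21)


Moduli 12, 20, 21 are not pairwise coprime, so CRT works modulo lcm(m_i) when all pairwise compatibility conditions hold.
Pairwise compatibility: gcd(m_i, m_j) must divide a_i - a_j for every pair.
Merge one congruence at a time:
  Start: x ≡ 1 (mod 12).
  Combine with x ≡ 5 (mod 20): gcd(12, 20) = 4; 5 - 1 = 4, which IS divisible by 4, so compatible.
    Write x = 1 + 12·t and substitute into x ≡ 5 (mod 20): 12·t ≡ 5 − 1 = 4 (mod 20).
    Divide the congruence (and modulus) by g = 4: 3·t ≡ 1 (mod 5).
    The inverse of 3 mod 5 is 2 (since 3·2 = 6 = 1·5 + 1), so t ≡ 2·1 = 2 ≡ 2 (mod 5).
    Then x = 1 + 12·2 = 25, valid modulo lcm(12, 20) = 60: x ≡ 25 (mod 60).
  Combine with x ≡ 19 (mod 21): gcd(60, 21) = 3; 19 - 25 = -6, which IS divisible by 3, so compatible.
    Write x = 25 + 60·t and substitute into x ≡ 19 (mod 21): 60·t ≡ 19 − 25 = -6 (mod 21).
    Divide the congruence (and modulus) by g = 3: 20·t ≡ -2 (mod 7).
    Reduce coefficients mod 7: 6·t ≡ 5 (mod 7).
    The inverse of 6 mod 7 is 6 (since 6·6 = 36 = 5·7 + 1), so t ≡ 6·5 = 30 ≡ 2 (mod 7).
    Then x = 25 + 60·2 = 145, valid modulo lcm(60, 21) = 420: x ≡ 145 (mod 420).
Verify: 145 mod 12 = 1, 145 mod 20 = 5, 145 mod 21 = 19.

x ≡ 145 (mod 420).


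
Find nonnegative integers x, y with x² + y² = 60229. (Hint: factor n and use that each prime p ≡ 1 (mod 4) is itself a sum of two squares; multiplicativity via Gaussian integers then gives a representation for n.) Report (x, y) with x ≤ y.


Step 1: Factor n = 60229 = 13 · 41 · 113.
Step 2: Check the mod-4 condition on each prime factor: 13 ≡ 1 (mod 4), exponent 1; 41 ≡ 1 (mod 4), exponent 1; 113 ≡ 1 (mod 4), exponent 1.
All primes ≡ 3 (mod 4) appear to even exponent (or don't appear), so by the two-squares theorem n IS expressible as a sum of two squares.
Step 3: Build a representation. Here n = 13 · 41 · 113 is a product of primes ≡ 1 (mod 4). Each prime p ≡ 1 (mod 4) is itself a sum of two squares; find a² by testing p − a² for a perfect square:
  13: 13 − 1² = 12, 13 − 2² = 9 = 3² ⇒ 13 = 2² + 3².
  41: 41 − 1² = 40, 41 − 2² = 37, 41 − 3² = 32, 41 − 4² = 25 = 5² ⇒ 41 = 4² + 5².
  113: 113 − 1² = 112, 113 − 2² = 109, 113 − 3² = 104, 113 − 4² = 97, 113 − 5² = 88, 113 − 6² = 77, 113 − 7² = 64 = 8² ⇒ 113 = 7² + 8².
  Combine using the Brahmagupta–Fibonacci identity (a² + b²)(c² + d²) = (ac − bd)² + (ad + bc)² = (ac + bd)² + (ad − bc)²:
  13 · 41 = 533: from (2² + 3²)(4² + 5²), take (2·4 − 3·5, 2·5 + 3·4) = (8 − 15, 10 + 12) = (-7, 22); dropping signs (only squares matter) gives (7, 22); check 7² + 22² = 49 + 484 = 533 ✓.
  533 · 113 = 60229: from (7² + 22²)(7² + 8²), take (7·7 − 22·8, 7·8 + 22·7) = (49 − 176, 56 + 154) = (-127, 210); dropping signs (only squares matter) gives (127, 210); check 127² + 210² = 16129 + 44100 = 60229 ✓.
Step 4: Order so x ≤ y and verify: 127² + 210² = 16129 + 44100 = 60229 = n. ✓

n = 60229 = 127² + 210² (one valid representation with x ≤ y).


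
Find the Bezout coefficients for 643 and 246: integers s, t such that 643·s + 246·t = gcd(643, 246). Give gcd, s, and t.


Euclidean algorithm on (643, 246) — divide until remainder is 0:
  643 = 2 · 246 + 151
  246 = 1 · 151 + 95
  151 = 1 · 95 + 56
  95 = 1 · 56 + 39
  56 = 1 · 39 + 17
  39 = 2 · 17 + 5
  17 = 3 · 5 + 2
  5 = 2 · 2 + 1
  2 = 2 · 1 + 0
gcd(643, 246) = 1.
Track Bezout coefficients alongside the remainders: start with r₀ = 643 = a·1 + b·0 (s = 1, t = 0) and r₁ = 246 = a·0 + b·1 (s = 0, t = 1); each new remainder r_{k+1} = r_{k-1} − q_k·r_k inherits s_{k+1} = s_{k-1} − q_k·s_k, t_{k+1} = t_{k-1} − q_k·t_k, so r_k = a·s_k + b·t_k at every step:
  q = 2: r = 151, s = 1 − 2·0 = 1, t = 0 − 2·1 = -2  (check: 643·1 + 246·(-2) = 151)
  q = 1: r = 95, s = 0 − 1·1 = -1, t = 1 − 1·(-2) = 3  (check: 643·(-1) + 246·3 = 95)
  q = 1: r = 56, s = 1 − 1·(-1) = 2, t = -2 − 1·3 = -5  (check: 643·2 + 246·(-5) = 56)
  q = 1: r = 39, s = -1 − 1·2 = -3, t = 3 − 1·(-5) = 8  (check: 643·(-3) + 246·8 = 39)
  q = 1: r = 17, s = 2 − 1·(-3) = 5, t = -5 − 1·8 = -13  (check: 643·5 + 246·(-13) = 17)
  q = 2: r = 5, s = -3 − 2·5 = -13, t = 8 − 2·(-13) = 34  (check: 643·(-13) + 246·34 = 5)
  q = 3: r = 2, s = 5 − 3·(-13) = 44, t = -13 − 3·34 = -115  (check: 643·44 + 246·(-115) = 2)
  q = 2: r = 1, s = -13 − 2·44 = -101, t = 34 − 2·(-115) = 264  (check: 643·(-101) + 246·264 = 1)
The row with r = 1 (the gcd) gives the Bezout coefficients s = -101, t = 264.
Result: 643 · (-101) + 246 · (264) = 1.

gcd(643, 246) = 1; s = -101, t = 264 (check: 643·(-101) + 246·264 = 1).


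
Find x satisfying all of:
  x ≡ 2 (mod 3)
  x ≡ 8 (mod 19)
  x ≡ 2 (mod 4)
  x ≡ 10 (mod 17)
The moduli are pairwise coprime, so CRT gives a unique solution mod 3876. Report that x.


Product of moduli M = 3 · 19 · 4 · 17 = 3876.
Merge one congruence at a time:
  Start: x ≡ 2 (mod 3).
  Combine with x ≡ 8 (mod 19); new modulus lcm = 57.
    Write x = 2 + 3·t and substitute into x ≡ 8 (mod 19): 3·t ≡ 8 − 2 = 6 (mod 19).
    The inverse of 3 mod 19 is 13 (since 3·13 = 39 = 2·19 + 1), so t ≡ 13·6 = 78 ≡ 2 (mod 19).
    Then x = 2 + 3·2 = 8, valid modulo lcm(3, 19) = 57: x ≡ 8 (mod 57).
  Combine with x ≡ 2 (mod 4); new modulus lcm = 228.
    Write x = 8 + 57·t and substitute into x ≡ 2 (mod 4): 57·t ≡ 2 − 8 = -6 (mod 4).
    Reduce coefficients mod 4: 1·t ≡ 2 (mod 4).
    So t ≡ 2 (mod 4).
    Then x = 8 + 57·2 = 122, valid modulo lcm(57, 4) = 228: x ≡ 122 (mod 228).
  Combine with x ≡ 10 (mod 17); new modulus lcm = 3876.
    Write x = 122 + 228·t and substitute into x ≡ 10 (mod 17): 228·t ≡ 10 − 122 = -112 (mod 17).
    Reduce coefficients mod 17: 7·t ≡ 7 (mod 17).
    The inverse of 7 mod 17 is 5 (since 7·5 = 35 = 2·17 + 1), so t ≡ 5·7 = 35 ≡ 1 (mod 17).
    Then x = 122 + 228·1 = 350, valid modulo lcm(228, 17) = 3876: x ≡ 350 (mod 3876).
Verify against each original: 350 mod 3 = 2, 350 mod 19 = 8, 350 mod 4 = 2, 350 mod 17 = 10.

x ≡ 350 (mod 3876).


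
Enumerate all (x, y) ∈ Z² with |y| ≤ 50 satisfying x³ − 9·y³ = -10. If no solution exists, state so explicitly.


The equation is x³ - 9y³ = -10. For fixed y, x³ = 9·y³ − 10, so a solution requires the RHS to be a perfect cube.
Strategy: iterate y from -50 to 50, compute RHS = 9·y³ − 10, and check whether it is a (positive or negative) perfect cube.
Check small values of y:
  y = 0: RHS = -10 is not a perfect cube.
  y = 1: RHS = -1 = (-1)³ ⇒ x = -1 works.
  y = -1: RHS = -19 is not a perfect cube.
  y = 2: RHS = 62 is not a perfect cube.
  y = -2: RHS = -82 is not a perfect cube.
  y = 3: RHS = 233 is not a perfect cube.
  y = -3: RHS = -253 is not a perfect cube.
Continuing the search up to |y| = 50 finds no further solutions beyond those listed.
Collected solutions: (-1, 1).

Solutions (with |y| ≤ 50): (-1, 1).


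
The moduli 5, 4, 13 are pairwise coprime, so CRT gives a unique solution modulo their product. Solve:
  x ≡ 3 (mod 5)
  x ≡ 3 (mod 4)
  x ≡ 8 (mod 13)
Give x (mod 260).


Moduli 5, 4, 13 are pairwise coprime; by CRT there is a unique solution modulo M = 5 · 4 · 13 = 260.
Solve pairwise, accumulating the modulus:
  Start with x ≡ 3 (mod 5).
  Combine with x ≡ 3 (mod 4): since gcd(5, 4) = 1, we get a unique residue mod 20.
    Write x = 3 + 5·t and substitute into x ≡ 3 (mod 4): 5·t ≡ 3 − 3 = 0 (mod 4).
    Reduce coefficients mod 4: 1·t ≡ 0 (mod 4).
    So t ≡ 0 (mod 4).
    Then x = 3 + 5·0 = 3, valid modulo lcm(5, 4) = 20: x ≡ 3 (mod 20).
  Combine with x ≡ 8 (mod 13): since gcd(20, 13) = 1, we get a unique residue mod 260.
    Write x = 3 + 20·t and substitute into x ≡ 8 (mod 13): 20·t ≡ 8 − 3 = 5 (mod 13).
    Reduce coefficients mod 13: 7·t ≡ 5 (mod 13).
    The inverse of 7 mod 13 is 2 (since 7·2 = 14 = 1·13 + 1), so t ≡ 2·5 = 10 ≡ 10 (mod 13).
    Then x = 3 + 20·10 = 203, valid modulo lcm(20, 13) = 260: x ≡ 203 (mod 260).
Verify: 203 mod 5 = 3 ✓, 203 mod 4 = 3 ✓, 203 mod 13 = 8 ✓.

x ≡ 203 (mod 260).


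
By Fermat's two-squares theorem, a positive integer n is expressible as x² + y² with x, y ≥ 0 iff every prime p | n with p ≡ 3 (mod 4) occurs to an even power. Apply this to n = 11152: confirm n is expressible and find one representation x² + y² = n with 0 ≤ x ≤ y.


Step 1: Factor n = 11152 = 2^4 · 17 · 41.
Step 2: Check the mod-4 condition on each prime factor: 2 = 2 (special); 17 ≡ 1 (mod 4), exponent 1; 41 ≡ 1 (mod 4), exponent 1.
All primes ≡ 3 (mod 4) appear to even exponent (or don't appear), so by the two-squares theorem n IS expressible as a sum of two squares.
Step 3: Build a representation. Group n = k² · m with k = 4 and m = 17 · 41 = 697 (a product of primes ≡ 1 (mod 4)); a representation of m scales to one of n via (k·x)² + (k·y)² = k²(x² + y²). Each prime p ≡ 1 (mod 4) is itself a sum of two squares; find a² by testing p − a² for a perfect square:
  17: 17 − 1² = 16 = 4² ⇒ 17 = 1² + 4².
  41: 41 − 1² = 40, 41 − 2² = 37, 41 − 3² = 32, 41 − 4² = 25 = 5² ⇒ 41 = 4² + 5².
  Combine using the Brahmagupta–Fibonacci identity (a² + b²)(c² + d²) = (ac − bd)² + (ad + bc)² = (ac + bd)² + (ad − bc)²:
  17 · 41 = 697: from (1² + 4²)(4² + 5²), take (1·4 − 4·5, 1·5 + 4·4) = (4 − 20, 5 + 16) = (-16, 21); dropping signs (only squares matter) gives (16, 21); check 16² + 21² = 256 + 441 = 697 ✓.
  Scale by k = 4: (4·16, 4·21) = (64, 84).
Step 4: Order so x ≤ y and verify: 64² + 84² = 4096 + 7056 = 11152 = n. ✓

n = 11152 = 64² + 84² (one valid representation with x ≤ y).


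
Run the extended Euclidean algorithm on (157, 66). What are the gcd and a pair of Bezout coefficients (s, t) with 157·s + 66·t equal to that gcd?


Euclidean algorithm on (157, 66) — divide until remainder is 0:
  157 = 2 · 66 + 25
  66 = 2 · 25 + 16
  25 = 1 · 16 + 9
  16 = 1 · 9 + 7
  9 = 1 · 7 + 2
  7 = 3 · 2 + 1
  2 = 2 · 1 + 0
gcd(157, 66) = 1.
Track Bezout coefficients alongside the remainders: start with r₀ = 157 = a·1 + b·0 (s = 1, t = 0) and r₁ = 66 = a·0 + b·1 (s = 0, t = 1); each new remainder r_{k+1} = r_{k-1} − q_k·r_k inherits s_{k+1} = s_{k-1} − q_k·s_k, t_{k+1} = t_{k-1} − q_k·t_k, so r_k = a·s_k + b·t_k at every step:
  q = 2: r = 25, s = 1 − 2·0 = 1, t = 0 − 2·1 = -2  (check: 157·1 + 66·(-2) = 25)
  q = 2: r = 16, s = 0 − 2·1 = -2, t = 1 − 2·(-2) = 5  (check: 157·(-2) + 66·5 = 16)
  q = 1: r = 9, s = 1 − 1·(-2) = 3, t = -2 − 1·5 = -7  (check: 157·3 + 66·(-7) = 9)
  q = 1: r = 7, s = -2 − 1·3 = -5, t = 5 − 1·(-7) = 12  (check: 157·(-5) + 66·12 = 7)
  q = 1: r = 2, s = 3 − 1·(-5) = 8, t = -7 − 1·12 = -19  (check: 157·8 + 66·(-19) = 2)
  q = 3: r = 1, s = -5 − 3·8 = -29, t = 12 − 3·(-19) = 69  (check: 157·(-29) + 66·69 = 1)
The row with r = 1 (the gcd) gives the Bezout coefficients s = -29, t = 69.
Result: 157 · (-29) + 66 · (69) = 1.

gcd(157, 66) = 1; s = -29, t = 69 (check: 157·(-29) + 66·69 = 1).


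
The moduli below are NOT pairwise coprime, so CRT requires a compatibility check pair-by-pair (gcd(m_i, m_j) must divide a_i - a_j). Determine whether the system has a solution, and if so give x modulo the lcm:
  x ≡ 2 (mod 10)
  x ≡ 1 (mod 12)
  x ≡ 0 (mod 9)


Moduli 10, 12, 9 are not pairwise coprime, so CRT works modulo lcm(m_i) when all pairwise compatibility conditions hold.
Pairwise compatibility: gcd(m_i, m_j) must divide a_i - a_j for every pair.
Merge one congruence at a time:
  Start: x ≡ 2 (mod 10).
  Combine with x ≡ 1 (mod 12): gcd(10, 12) = 2, and 1 - 2 = -1 is NOT divisible by 2.
    ⇒ system is inconsistent (no integer solution).

No solution (the system is inconsistent).


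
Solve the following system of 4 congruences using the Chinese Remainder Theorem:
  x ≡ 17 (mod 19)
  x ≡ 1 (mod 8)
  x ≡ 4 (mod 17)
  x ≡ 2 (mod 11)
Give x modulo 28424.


Product of moduli M = 19 · 8 · 17 · 11 = 28424.
Merge one congruence at a time:
  Start: x ≡ 17 (mod 19).
  Combine with x ≡ 1 (mod 8); new modulus lcm = 152.
    Write x = 17 + 19·t and substitute into x ≡ 1 (mod 8): 19·t ≡ 1 − 17 = -16 (mod 8).
    Reduce coefficients mod 8: 3·t ≡ 0 (mod 8).
    The inverse of 3 mod 8 is 3 (since 3·3 = 9 = 1·8 + 1), so t ≡ 3·0 = 0 ≡ 0 (mod 8).
    Then x = 17 + 19·0 = 17, valid modulo lcm(19, 8) = 152: x ≡ 17 (mod 152).
  Combine with x ≡ 4 (mod 17); new modulus lcm = 2584.
    Write x = 17 + 152·t and substitute into x ≡ 4 (mod 17): 152·t ≡ 4 − 17 = -13 (mod 17).
    Reduce coefficients mod 17: 16·t ≡ 4 (mod 17).
    The inverse of 16 mod 17 is 16 (since 16·16 = 256 = 15·17 + 1), so t ≡ 16·4 = 64 ≡ 13 (mod 17).
    Then x = 17 + 152·13 = 1993, valid modulo lcm(152, 17) = 2584: x ≡ 1993 (mod 2584).
  Combine with x ≡ 2 (mod 11); new modulus lcm = 28424.
    Write x = 1993 + 2584·t and substitute into x ≡ 2 (mod 11): 2584·t ≡ 2 − 1993 = -1991 (mod 11).
    Reduce coefficients mod 11: 10·t ≡ 0 (mod 11).
    The inverse of 10 mod 11 is 10 (since 10·10 = 100 = 9·11 + 1), so t ≡ 10·0 = 0 ≡ 0 (mod 11).
    Then x = 1993 + 2584·0 = 1993, valid modulo lcm(2584, 11) = 28424: x ≡ 1993 (mod 28424).
Verify against each original: 1993 mod 19 = 17, 1993 mod 8 = 1, 1993 mod 17 = 4, 1993 mod 11 = 2.

x ≡ 1993 (mod 28424).


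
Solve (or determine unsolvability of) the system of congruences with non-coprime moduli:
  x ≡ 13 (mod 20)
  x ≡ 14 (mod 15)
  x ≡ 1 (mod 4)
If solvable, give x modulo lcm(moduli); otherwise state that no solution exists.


Moduli 20, 15, 4 are not pairwise coprime, so CRT works modulo lcm(m_i) when all pairwise compatibility conditions hold.
Pairwise compatibility: gcd(m_i, m_j) must divide a_i - a_j for every pair.
Merge one congruence at a time:
  Start: x ≡ 13 (mod 20).
  Combine with x ≡ 14 (mod 15): gcd(20, 15) = 5, and 14 - 13 = 1 is NOT divisible by 5.
    ⇒ system is inconsistent (no integer solution).

No solution (the system is inconsistent).


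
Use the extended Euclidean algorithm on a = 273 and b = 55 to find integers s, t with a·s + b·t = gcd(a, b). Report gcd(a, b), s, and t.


Euclidean algorithm on (273, 55) — divide until remainder is 0:
  273 = 4 · 55 + 53
  55 = 1 · 53 + 2
  53 = 26 · 2 + 1
  2 = 2 · 1 + 0
gcd(273, 55) = 1.
Track Bezout coefficients alongside the remainders: start with r₀ = 273 = a·1 + b·0 (s = 1, t = 0) and r₁ = 55 = a·0 + b·1 (s = 0, t = 1); each new remainder r_{k+1} = r_{k-1} − q_k·r_k inherits s_{k+1} = s_{k-1} − q_k·s_k, t_{k+1} = t_{k-1} − q_k·t_k, so r_k = a·s_k + b·t_k at every step:
  q = 4: r = 53, s = 1 − 4·0 = 1, t = 0 − 4·1 = -4  (check: 273·1 + 55·(-4) = 53)
  q = 1: r = 2, s = 0 − 1·1 = -1, t = 1 − 1·(-4) = 5  (check: 273·(-1) + 55·5 = 2)
  q = 26: r = 1, s = 1 − 26·(-1) = 27, t = -4 − 26·5 = -134  (check: 273·27 + 55·(-134) = 1)
The row with r = 1 (the gcd) gives the Bezout coefficients s = 27, t = -134.
Result: 273 · (27) + 55 · (-134) = 1.

gcd(273, 55) = 1; s = 27, t = -134 (check: 273·27 + 55·(-134) = 1).


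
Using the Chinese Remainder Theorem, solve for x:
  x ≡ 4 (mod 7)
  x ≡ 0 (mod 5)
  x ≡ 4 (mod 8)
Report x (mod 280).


Moduli 7, 5, 8 are pairwise coprime; by CRT there is a unique solution modulo M = 7 · 5 · 8 = 280.
Solve pairwise, accumulating the modulus:
  Start with x ≡ 4 (mod 7).
  Combine with x ≡ 0 (mod 5): since gcd(7, 5) = 1, we get a unique residue mod 35.
    Write x = 4 + 7·t and substitute into x ≡ 0 (mod 5): 7·t ≡ 0 − 4 = -4 (mod 5).
    Reduce coefficients mod 5: 2·t ≡ 1 (mod 5).
    The inverse of 2 mod 5 is 3 (since 2·3 = 6 = 1·5 + 1), so t ≡ 3·1 = 3 ≡ 3 (mod 5).
    Then x = 4 + 7·3 = 25, valid modulo lcm(7, 5) = 35: x ≡ 25 (mod 35).
  Combine with x ≡ 4 (mod 8): since gcd(35, 8) = 1, we get a unique residue mod 280.
    Write x = 25 + 35·t and substitute into x ≡ 4 (mod 8): 35·t ≡ 4 − 25 = -21 (mod 8).
    Reduce coefficients mod 8: 3·t ≡ 3 (mod 8).
    The inverse of 3 mod 8 is 3 (since 3·3 = 9 = 1·8 + 1), so t ≡ 3·3 = 9 ≡ 1 (mod 8).
    Then x = 25 + 35·1 = 60, valid modulo lcm(35, 8) = 280: x ≡ 60 (mod 280).
Verify: 60 mod 7 = 4 ✓, 60 mod 5 = 0 ✓, 60 mod 8 = 4 ✓.

x ≡ 60 (mod 280).


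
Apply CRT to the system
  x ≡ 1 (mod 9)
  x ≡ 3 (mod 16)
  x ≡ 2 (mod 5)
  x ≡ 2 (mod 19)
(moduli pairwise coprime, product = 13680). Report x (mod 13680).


Product of moduli M = 9 · 16 · 5 · 19 = 13680.
Merge one congruence at a time:
  Start: x ≡ 1 (mod 9).
  Combine with x ≡ 3 (mod 16); new modulus lcm = 144.
    Write x = 1 + 9·t and substitute into x ≡ 3 (mod 16): 9·t ≡ 3 − 1 = 2 (mod 16).
    The inverse of 9 mod 16 is 9 (since 9·9 = 81 = 5·16 + 1), so t ≡ 9·2 = 18 ≡ 2 (mod 16).
    Then x = 1 + 9·2 = 19, valid modulo lcm(9, 16) = 144: x ≡ 19 (mod 144).
  Combine with x ≡ 2 (mod 5); new modulus lcm = 720.
    Write x = 19 + 144·t and substitute into x ≡ 2 (mod 5): 144·t ≡ 2 − 19 = -17 (mod 5).
    Reduce coefficients mod 5: 4·t ≡ 3 (mod 5).
    The inverse of 4 mod 5 is 4 (since 4·4 = 16 = 3·5 + 1), so t ≡ 4·3 = 12 ≡ 2 (mod 5).
    Then x = 19 + 144·2 = 307, valid modulo lcm(144, 5) = 720: x ≡ 307 (mod 720).
  Combine with x ≡ 2 (mod 19); new modulus lcm = 13680.
    Write x = 307 + 720·t and substitute into x ≡ 2 (mod 19): 720·t ≡ 2 − 307 = -305 (mod 19).
    Reduce coefficients mod 19: 17·t ≡ 18 (mod 19).
    The inverse of 17 mod 19 is 9 (since 17·9 = 153 = 8·19 + 1), so t ≡ 9·18 = 162 ≡ 10 (mod 19).
    Then x = 307 + 720·10 = 7507, valid modulo lcm(720, 19) = 13680: x ≡ 7507 (mod 13680).
Verify against each original: 7507 mod 9 = 1, 7507 mod 16 = 3, 7507 mod 5 = 2, 7507 mod 19 = 2.

x ≡ 7507 (mod 13680).


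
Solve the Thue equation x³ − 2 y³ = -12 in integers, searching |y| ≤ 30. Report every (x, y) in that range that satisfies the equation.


The equation is x³ - 2y³ = -12. For fixed y, x³ = 2·y³ − 12, so a solution requires the RHS to be a perfect cube.
Strategy: iterate y from -30 to 30, compute RHS = 2·y³ − 12, and check whether it is a (positive or negative) perfect cube.
Check small values of y:
  y = 0: RHS = -12 is not a perfect cube.
  y = 1: RHS = -10 is not a perfect cube.
  y = -1: RHS = -14 is not a perfect cube.
  y = 2: RHS = 4 is not a perfect cube.
  y = -2: RHS = -28 is not a perfect cube.
  y = 3: RHS = 42 is not a perfect cube.
  y = -3: RHS = -66 is not a perfect cube.
Continuing the search up to |y| = 30 finds no solutions either.
No (x, y) in the scanned range satisfies the equation.

No integer solutions with |y| ≤ 30.


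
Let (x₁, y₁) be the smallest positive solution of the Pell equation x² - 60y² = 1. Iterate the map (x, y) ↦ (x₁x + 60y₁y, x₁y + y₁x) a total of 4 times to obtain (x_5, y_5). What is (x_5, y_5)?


Step 1: Find the fundamental solution (x₁, y₁) of x² - 60y² = 1.
  Expand √60 as a continued fraction. a₀ = ⌊√60⌋ = 7; iterate m_{k+1} = d_k·a_k − m_k, d_{k+1} = (60 − m_{k+1}²)/d_k, a_{k+1} = ⌊(a₀ + m_{k+1})/d_{k+1}⌋ (starting m₀ = 0, d₀ = 1), with convergents p_k = a_k·p_{k-1} + p_{k-2}, q_k = a_k·q_{k-1} + q_{k-2} (p₋₁ = 1, q₋₁ = 0):
  k = 0: a₀ = 7; p₀/q₀ = 7/1; p₀² − 60·q₀² = 49 − 60 = -11.
  k = 1: m = 7, d = 11, a = ⌊(7 + 7)/11⌋ = 1; p/q = (1·7 + 1)/(1·1 + 0) = 8/1; p² − 60·q² = 64 − 60 = 4.
  k = 2: m = 4, d = 4, a = ⌊(7 + 4)/4⌋ = 2; p/q = (2·8 + 7)/(2·1 + 1) = 23/3; p² − 60·q² = 529 − 540 = -11.
  k = 3: m = 4, d = 11, a = ⌊(7 + 4)/11⌋ = 1; p/q = (1·23 + 8)/(1·3 + 1) = 31/4; p² − 60·q² = 961 − 960 = 1.
  The first convergent with p² − 60·q² = 1 gives the fundamental solution (x₁, y₁) = (31, 4).
Step 2: Apply the recurrence (x_{n+1}, y_{n+1}) = (x₁x_n + 60y₁y_n, x₁y_n + y₁x_n) repeatedly.
  From (x_1, y_1) = (31, 4): x_2 = 31·31 + 60·4·4 = 1921; y_2 = 31·4 + 4·31 = 248.
  From (x_2, y_2) = (1921, 248): x_3 = 31·1921 + 60·4·248 = 119071; y_3 = 31·248 + 4·1921 = 15372.
  From (x_3, y_3) = (119071, 15372): x_4 = 31·119071 + 60·4·15372 = 7380481; y_4 = 31·15372 + 4·119071 = 952816.
  From (x_4, y_4) = (7380481, 952816): x_5 = 31·7380481 + 60·4·952816 = 457470751; y_5 = 31·952816 + 4·7380481 = 59059220.
Step 3: Verify x_5² - 60·y_5² = 209279488020504001 - 209279488020504000 = 1 (should be 1). ✓

(x_1, y_1) = (31, 4); (x_5, y_5) = (457470751, 59059220).


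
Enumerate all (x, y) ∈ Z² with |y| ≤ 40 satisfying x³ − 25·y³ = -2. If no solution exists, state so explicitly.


The equation is x³ - 25y³ = -2. For fixed y, x³ = 25·y³ − 2, so a solution requires the RHS to be a perfect cube.
Strategy: iterate y from -40 to 40, compute RHS = 25·y³ − 2, and check whether it is a (positive or negative) perfect cube.
Check small values of y:
  y = 0: RHS = -2 is not a perfect cube.
  y = 1: RHS = 23 is not a perfect cube.
  y = -1: RHS = -27 = (-3)³ ⇒ x = -3 works.
  y = 2: RHS = 198 is not a perfect cube.
  y = -2: RHS = -202 is not a perfect cube.
  y = 3: RHS = 673 is not a perfect cube.
  y = -3: RHS = -677 is not a perfect cube.
Continuing the search up to |y| = 40 finds no further solutions beyond those listed.
Collected solutions: (-3, -1).

Solutions (with |y| ≤ 40): (-3, -1).


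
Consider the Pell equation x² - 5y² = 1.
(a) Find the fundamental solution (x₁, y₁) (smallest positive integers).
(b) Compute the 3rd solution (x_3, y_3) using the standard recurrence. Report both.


Step 1: Find the fundamental solution (x₁, y₁) of x² - 5y² = 1.
  Expand √5 as a continued fraction. a₀ = ⌊√5⌋ = 2; iterate m_{k+1} = d_k·a_k − m_k, d_{k+1} = (5 − m_{k+1}²)/d_k, a_{k+1} = ⌊(a₀ + m_{k+1})/d_{k+1}⌋ (starting m₀ = 0, d₀ = 1), with convergents p_k = a_k·p_{k-1} + p_{k-2}, q_k = a_k·q_{k-1} + q_{k-2} (p₋₁ = 1, q₋₁ = 0):
  k = 0: a₀ = 2; p₀/q₀ = 2/1; p₀² − 5·q₀² = 4 − 5 = -1.
  k = 1: m = 2, d = 1, a = ⌊(2 + 2)/1⌋ = 4; p/q = (4·2 + 1)/(4·1 + 0) = 9/4; p² − 5·q² = 81 − 80 = 1.
  The first convergent with p² − 5·q² = 1 gives the fundamental solution (x₁, y₁) = (9, 4).
Step 2: Apply the recurrence (x_{n+1}, y_{n+1}) = (x₁x_n + 5y₁y_n, x₁y_n + y₁x_n) repeatedly.
  From (x_1, y_1) = (9, 4): x_2 = 9·9 + 5·4·4 = 161; y_2 = 9·4 + 4·9 = 72.
  From (x_2, y_2) = (161, 72): x_3 = 9·161 + 5·4·72 = 2889; y_3 = 9·72 + 4·161 = 1292.
Step 3: Verify x_3² - 5·y_3² = 8346321 - 8346320 = 1 (should be 1). ✓

(x_1, y_1) = (9, 4); (x_3, y_3) = (2889, 1292).


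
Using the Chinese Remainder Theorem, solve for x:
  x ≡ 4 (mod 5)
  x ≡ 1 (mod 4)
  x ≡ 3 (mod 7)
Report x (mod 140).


Moduli 5, 4, 7 are pairwise coprime; by CRT there is a unique solution modulo M = 5 · 4 · 7 = 140.
Solve pairwise, accumulating the modulus:
  Start with x ≡ 4 (mod 5).
  Combine with x ≡ 1 (mod 4): since gcd(5, 4) = 1, we get a unique residue mod 20.
    Write x = 4 + 5·t and substitute into x ≡ 1 (mod 4): 5·t ≡ 1 − 4 = -3 (mod 4).
    Reduce coefficients mod 4: 1·t ≡ 1 (mod 4).
    So t ≡ 1 (mod 4).
    Then x = 4 + 5·1 = 9, valid modulo lcm(5, 4) = 20: x ≡ 9 (mod 20).
  Combine with x ≡ 3 (mod 7): since gcd(20, 7) = 1, we get a unique residue mod 140.
    Write x = 9 + 20·t and substitute into x ≡ 3 (mod 7): 20·t ≡ 3 − 9 = -6 (mod 7).
    Reduce coefficients mod 7: 6·t ≡ 1 (mod 7).
    The inverse of 6 mod 7 is 6 (since 6·6 = 36 = 5·7 + 1), so t ≡ 6·1 = 6 ≡ 6 (mod 7).
    Then x = 9 + 20·6 = 129, valid modulo lcm(20, 7) = 140: x ≡ 129 (mod 140).
Verify: 129 mod 5 = 4 ✓, 129 mod 4 = 1 ✓, 129 mod 7 = 3 ✓.

x ≡ 129 (mod 140).


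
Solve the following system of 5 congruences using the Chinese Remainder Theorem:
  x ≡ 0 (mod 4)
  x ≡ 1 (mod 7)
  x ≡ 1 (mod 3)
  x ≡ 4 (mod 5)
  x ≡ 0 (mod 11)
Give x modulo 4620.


Product of moduli M = 4 · 7 · 3 · 5 · 11 = 4620.
Merge one congruence at a time:
  Start: x ≡ 0 (mod 4).
  Combine with x ≡ 1 (mod 7); new modulus lcm = 28.
    Write x = 0 + 4·t and substitute into x ≡ 1 (mod 7): 4·t ≡ 1 − 0 = 1 (mod 7).
    The inverse of 4 mod 7 is 2 (since 4·2 = 8 = 1·7 + 1), so t ≡ 2·1 = 2 ≡ 2 (mod 7).
    Then x = 0 + 4·2 = 8, valid modulo lcm(4, 7) = 28: x ≡ 8 (mod 28).
  Combine with x ≡ 1 (mod 3); new modulus lcm = 84.
    Write x = 8 + 28·t and substitute into x ≡ 1 (mod 3): 28·t ≡ 1 − 8 = -7 (mod 3).
    Reduce coefficients mod 3: 1·t ≡ 2 (mod 3).
    So t ≡ 2 (mod 3).
    Then x = 8 + 28·2 = 64, valid modulo lcm(28, 3) = 84: x ≡ 64 (mod 84).
  Combine with x ≡ 4 (mod 5); new modulus lcm = 420.
    Write x = 64 + 84·t and substitute into x ≡ 4 (mod 5): 84·t ≡ 4 − 64 = -60 (mod 5).
    Reduce coefficients mod 5: 4·t ≡ 0 (mod 5).
    The inverse of 4 mod 5 is 4 (since 4·4 = 16 = 3·5 + 1), so t ≡ 4·0 = 0 ≡ 0 (mod 5).
    Then x = 64 + 84·0 = 64, valid modulo lcm(84, 5) = 420: x ≡ 64 (mod 420).
  Combine with x ≡ 0 (mod 11); new modulus lcm = 4620.
    Write x = 64 + 420·t and substitute into x ≡ 0 (mod 11): 420·t ≡ 0 − 64 = -64 (mod 11).
    Reduce coefficients mod 11: 2·t ≡ 2 (mod 11).
    The inverse of 2 mod 11 is 6 (since 2·6 = 12 = 1·11 + 1), so t ≡ 6·2 = 12 ≡ 1 (mod 11).
    Then x = 64 + 420·1 = 484, valid modulo lcm(420, 11) = 4620: x ≡ 484 (mod 4620).
Verify against each original: 484 mod 4 = 0, 484 mod 7 = 1, 484 mod 3 = 1, 484 mod 5 = 4, 484 mod 11 = 0.

x ≡ 484 (mod 4620).


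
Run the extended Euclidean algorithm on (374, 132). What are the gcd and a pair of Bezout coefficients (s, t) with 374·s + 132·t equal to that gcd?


Euclidean algorithm on (374, 132) — divide until remainder is 0:
  374 = 2 · 132 + 110
  132 = 1 · 110 + 22
  110 = 5 · 22 + 0
gcd(374, 132) = 22.
Track Bezout coefficients alongside the remainders: start with r₀ = 374 = a·1 + b·0 (s = 1, t = 0) and r₁ = 132 = a·0 + b·1 (s = 0, t = 1); each new remainder r_{k+1} = r_{k-1} − q_k·r_k inherits s_{k+1} = s_{k-1} − q_k·s_k, t_{k+1} = t_{k-1} − q_k·t_k, so r_k = a·s_k + b·t_k at every step:
  q = 2: r = 110, s = 1 − 2·0 = 1, t = 0 − 2·1 = -2  (check: 374·1 + 132·(-2) = 110)
  q = 1: r = 22, s = 0 − 1·1 = -1, t = 1 − 1·(-2) = 3  (check: 374·(-1) + 132·3 = 22)
The row with r = 22 (the gcd) gives the Bezout coefficients s = -1, t = 3.
Result: 374 · (-1) + 132 · (3) = 22.

gcd(374, 132) = 22; s = -1, t = 3 (check: 374·(-1) + 132·3 = 22).
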